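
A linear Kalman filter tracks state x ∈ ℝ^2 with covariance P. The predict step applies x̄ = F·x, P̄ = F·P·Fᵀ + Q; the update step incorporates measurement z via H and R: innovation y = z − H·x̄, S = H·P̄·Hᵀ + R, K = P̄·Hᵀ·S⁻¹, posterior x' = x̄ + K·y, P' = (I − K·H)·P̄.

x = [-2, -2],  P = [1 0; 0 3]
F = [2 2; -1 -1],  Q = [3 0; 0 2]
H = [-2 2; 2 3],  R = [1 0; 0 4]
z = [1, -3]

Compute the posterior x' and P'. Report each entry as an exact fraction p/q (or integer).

x' = [-65/73, -899/2847]
P' = [17/73 6/73; 6/73 512/2847]

x̄ = F·x = [-8, 4]
P̄ = F·P·Fᵀ + Q = [19 -8; -8 6]
y = z − H·x̄ = [-23, 1]
S = H·P̄·Hᵀ + R = [165 -24; -24 38]
K = P̄·Hᵀ·S⁻¹ = [-22/73 13/73; 556/2847 167/949]
x' = x̄ + K·y = [-65/73, -899/2847]
P' = (I − K·H)·P̄ = [17/73 6/73; 6/73 512/2847]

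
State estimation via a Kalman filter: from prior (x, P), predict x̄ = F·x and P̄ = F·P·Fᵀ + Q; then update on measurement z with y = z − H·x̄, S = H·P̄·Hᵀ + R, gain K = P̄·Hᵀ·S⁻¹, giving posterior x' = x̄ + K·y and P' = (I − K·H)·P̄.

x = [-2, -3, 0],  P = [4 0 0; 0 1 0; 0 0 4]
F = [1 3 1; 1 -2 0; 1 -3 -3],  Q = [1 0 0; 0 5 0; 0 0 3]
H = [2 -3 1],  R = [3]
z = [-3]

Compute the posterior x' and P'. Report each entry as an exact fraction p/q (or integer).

x' = [-47/7, -58/35, 173/35]
P' = [379/28 109/28 -104/7; 109/28 731/140 251/35; -104/7 251/35 1784/35]

x̄ = F·x = [-11, 4, 7]
P̄ = F·P·Fᵀ + Q = [18 -2 -17; -2 13 10; -17 10 52]
y = z − H·x̄ = [24]
S = H·P̄·Hᵀ + R = [140]
K = P̄·Hᵀ·S⁻¹ = [5/28; -33/140; -3/35]
x' = x̄ + K·y = [-47/7, -58/35, 173/35]
P' = (I − K·H)·P̄ = [379/28 109/28 -104/7; 109/28 731/140 251/35; -104/7 251/35 1784/35]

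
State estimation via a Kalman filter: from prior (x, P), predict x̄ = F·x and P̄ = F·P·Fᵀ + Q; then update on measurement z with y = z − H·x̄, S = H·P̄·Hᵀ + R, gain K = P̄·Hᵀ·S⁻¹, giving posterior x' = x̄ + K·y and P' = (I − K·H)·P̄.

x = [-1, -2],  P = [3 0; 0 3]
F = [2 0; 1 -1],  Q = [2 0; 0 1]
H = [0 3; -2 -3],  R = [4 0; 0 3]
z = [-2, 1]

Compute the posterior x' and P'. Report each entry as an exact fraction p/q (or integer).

x' = [-1084/3197, -838/3197]
P' = [4074/3197 -1416/3197; -1416/3197 1076/3197]

x̄ = F·x = [-2, 1]
P̄ = F·P·Fᵀ + Q = [14 6; 6 7]
y = z − H·x̄ = [-5, 0]
S = H·P̄·Hᵀ + R = [67 -99; -99 194]
K = P̄·Hᵀ·S⁻¹ = [-1062/3197 -1300/3197; 807/3197 -132/3197]
x' = x̄ + K·y = [-1084/3197, -838/3197]
P' = (I − K·H)·P̄ = [4074/3197 -1416/3197; -1416/3197 1076/3197]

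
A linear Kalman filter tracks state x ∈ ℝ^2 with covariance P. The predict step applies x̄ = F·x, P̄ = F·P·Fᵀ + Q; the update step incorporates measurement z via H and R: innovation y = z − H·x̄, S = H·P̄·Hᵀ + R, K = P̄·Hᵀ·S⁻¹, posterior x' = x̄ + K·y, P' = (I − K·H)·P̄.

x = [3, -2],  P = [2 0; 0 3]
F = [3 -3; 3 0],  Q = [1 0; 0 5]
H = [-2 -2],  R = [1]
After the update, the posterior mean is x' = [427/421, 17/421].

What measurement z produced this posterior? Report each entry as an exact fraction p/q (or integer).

x̄ = F·x = [15, 9]
P̄ = F·P·Fᵀ + Q = [46 18; 18 23]
S = H·P̄·Hᵀ + R = [421]
K = P̄·Hᵀ·S⁻¹ = [-128/421; -82/421]
x' − x̄ = [-5888/421, -3772/421] = K·y
y = (KᵀK)⁻¹·Kᵀ·(x' − x̄) = [46]
z = y + H·x̄ = [46] + [-48] = [-2]

z = [-2]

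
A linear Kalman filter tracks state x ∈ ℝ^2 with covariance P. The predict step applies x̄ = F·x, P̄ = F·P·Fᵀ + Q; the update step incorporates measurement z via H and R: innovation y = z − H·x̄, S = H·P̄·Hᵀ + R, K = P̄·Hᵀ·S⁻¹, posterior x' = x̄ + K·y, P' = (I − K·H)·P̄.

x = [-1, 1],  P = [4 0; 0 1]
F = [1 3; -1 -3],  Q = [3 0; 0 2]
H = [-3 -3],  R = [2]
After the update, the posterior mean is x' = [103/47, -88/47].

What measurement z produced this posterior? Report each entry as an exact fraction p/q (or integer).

z = [-1]

x̄ = F·x = [2, -2]
P̄ = F·P·Fᵀ + Q = [16 -13; -13 15]
S = H·P̄·Hᵀ + R = [47]
K = P̄·Hᵀ·S⁻¹ = [-9/47; -6/47]
x' − x̄ = [9/47, 6/47] = K·y
y = (KᵀK)⁻¹·Kᵀ·(x' − x̄) = [-1]
z = y + H·x̄ = [-1] + [0] = [-1]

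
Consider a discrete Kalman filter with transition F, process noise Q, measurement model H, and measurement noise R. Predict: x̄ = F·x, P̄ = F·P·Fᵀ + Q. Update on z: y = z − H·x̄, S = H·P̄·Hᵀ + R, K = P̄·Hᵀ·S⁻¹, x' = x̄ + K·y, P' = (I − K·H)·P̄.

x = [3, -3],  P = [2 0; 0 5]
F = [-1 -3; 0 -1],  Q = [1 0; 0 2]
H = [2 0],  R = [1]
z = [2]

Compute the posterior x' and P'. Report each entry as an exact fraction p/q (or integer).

x̄ = F·x = [6, 3]
P̄ = F·P·Fᵀ + Q = [48 15; 15 7]
y = z − H·x̄ = [-10]
S = H·P̄·Hᵀ + R = [193]
K = P̄·Hᵀ·S⁻¹ = [96/193; 30/193]
x' = x̄ + K·y = [198/193, 279/193]
P' = (I − K·H)·P̄ = [48/193 15/193; 15/193 451/193]

x' = [198/193, 279/193]
P' = [48/193 15/193; 15/193 451/193]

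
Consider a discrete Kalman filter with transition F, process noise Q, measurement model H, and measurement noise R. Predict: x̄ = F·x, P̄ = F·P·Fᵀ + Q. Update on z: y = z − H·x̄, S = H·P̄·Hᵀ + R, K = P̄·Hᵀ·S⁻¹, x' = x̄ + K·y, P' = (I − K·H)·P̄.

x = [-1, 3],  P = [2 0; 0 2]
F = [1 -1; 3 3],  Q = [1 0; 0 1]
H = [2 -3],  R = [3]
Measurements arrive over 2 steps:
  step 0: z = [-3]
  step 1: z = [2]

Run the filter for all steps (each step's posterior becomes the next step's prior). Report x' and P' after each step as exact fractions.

step 0: x̄ = F·x = [-4, 6]
step 0: P̄ = F·P·Fᵀ + Q = [5 0; 0 37]
step 0: y = z − H·x̄ = [23]
step 0: S = H·P̄·Hᵀ + R = [356]
step 0: K = P̄·Hᵀ·S⁻¹ = [5/178; -111/356]
step 0: x' = x̄ + K·y = [-597/178, -417/356]
step 0: P' = (I − K·H)·P̄ = [420/89 555/178; 555/178 851/356]
step 1: x̄ = F·x = [-777/356, -4833/356]
step 1: P̄ = F·P·Fᵀ + Q = [667/356 2487/356; 2487/356 43115/356]
step 1: y = z − H·x̄ = [-12233/356]
step 1: S = H·P̄·Hᵀ + R = [361927/356]
step 1: K = P̄·Hᵀ·S⁻¹ = [-6127/361927; -124371/361927]
step 1: x' = x̄ + K·y = [-579398/361927, -639783/361927]
step 1: P' = (I − K·H)·P̄ = [572655/361927 387897/361927; 387897/361927 382969/361927]

step 0: x' = [-597/178, -417/356], P' = [420/89 555/178; 555/178 851/356]
step 1: x' = [-579398/361927, -639783/361927], P' = [572655/361927 387897/361927; 387897/361927 382969/361927]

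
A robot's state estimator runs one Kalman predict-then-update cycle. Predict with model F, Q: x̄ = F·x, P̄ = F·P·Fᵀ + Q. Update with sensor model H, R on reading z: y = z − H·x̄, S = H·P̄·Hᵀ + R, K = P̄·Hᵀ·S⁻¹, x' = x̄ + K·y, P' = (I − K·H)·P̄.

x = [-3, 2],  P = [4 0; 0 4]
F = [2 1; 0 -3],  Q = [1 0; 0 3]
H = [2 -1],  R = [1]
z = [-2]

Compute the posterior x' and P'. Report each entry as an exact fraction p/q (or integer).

x̄ = F·x = [-4, -6]
P̄ = F·P·Fᵀ + Q = [21 -12; -12 39]
y = z − H·x̄ = [0]
S = H·P̄·Hᵀ + R = [172]
K = P̄·Hᵀ·S⁻¹ = [27/86; -63/172]
x' = x̄ + K·y = [-4, -6]
P' = (I − K·H)·P̄ = [174/43 669/86; 669/86 2739/172]

x' = [-4, -6]
P' = [174/43 669/86; 669/86 2739/172]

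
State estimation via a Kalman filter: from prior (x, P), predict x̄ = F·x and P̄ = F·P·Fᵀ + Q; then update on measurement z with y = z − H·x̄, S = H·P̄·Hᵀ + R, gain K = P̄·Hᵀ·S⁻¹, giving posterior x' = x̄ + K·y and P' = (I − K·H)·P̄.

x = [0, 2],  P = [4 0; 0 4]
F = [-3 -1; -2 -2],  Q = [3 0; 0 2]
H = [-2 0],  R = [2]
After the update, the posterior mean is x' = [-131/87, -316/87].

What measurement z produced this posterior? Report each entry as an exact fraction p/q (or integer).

z = [3]

x̄ = F·x = [-2, -4]
P̄ = F·P·Fᵀ + Q = [43 32; 32 34]
S = H·P̄·Hᵀ + R = [174]
K = P̄·Hᵀ·S⁻¹ = [-43/87; -32/87]
x' − x̄ = [43/87, 32/87] = K·y
y = (KᵀK)⁻¹·Kᵀ·(x' − x̄) = [-1]
z = y + H·x̄ = [-1] + [4] = [3]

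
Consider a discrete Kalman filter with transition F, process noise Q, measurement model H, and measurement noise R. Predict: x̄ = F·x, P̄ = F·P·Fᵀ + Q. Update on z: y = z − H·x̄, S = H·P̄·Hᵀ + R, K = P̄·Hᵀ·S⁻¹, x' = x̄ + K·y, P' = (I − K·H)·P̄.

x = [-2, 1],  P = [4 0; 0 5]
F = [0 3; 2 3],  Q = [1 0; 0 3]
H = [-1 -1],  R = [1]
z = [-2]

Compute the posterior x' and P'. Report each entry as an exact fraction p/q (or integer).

x̄ = F·x = [3, -1]
P̄ = F·P·Fᵀ + Q = [46 45; 45 64]
y = z − H·x̄ = [0]
S = H·P̄·Hᵀ + R = [201]
K = P̄·Hᵀ·S⁻¹ = [-91/201; -109/201]
x' = x̄ + K·y = [3, -1]
P' = (I − K·H)·P̄ = [965/201 -874/201; -874/201 983/201]

x' = [3, -1]
P' = [965/201 -874/201; -874/201 983/201]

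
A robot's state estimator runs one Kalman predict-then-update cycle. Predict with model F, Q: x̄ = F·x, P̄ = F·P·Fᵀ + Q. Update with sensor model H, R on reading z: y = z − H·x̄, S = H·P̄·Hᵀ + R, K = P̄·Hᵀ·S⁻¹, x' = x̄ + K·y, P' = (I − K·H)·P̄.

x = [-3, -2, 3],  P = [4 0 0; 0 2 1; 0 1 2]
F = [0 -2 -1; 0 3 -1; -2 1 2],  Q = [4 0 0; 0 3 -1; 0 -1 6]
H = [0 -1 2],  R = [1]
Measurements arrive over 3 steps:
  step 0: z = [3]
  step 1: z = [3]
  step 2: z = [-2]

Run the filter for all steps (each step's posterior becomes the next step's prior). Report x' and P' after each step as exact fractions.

step 0: x' = [88/23, -556/69, -56/23], P' = [753/46 -531/46 -134/23; -531/46 2321/138 193/23; -134/23 193/23 102/23]
step 1: x' = [95520/9431, -129065/9431, -50607/9431], P' = [2757220/66017 -2661348/66017 -1343074/66017; -2661348/66017 3084603/66017 1554159/66017; -1343074/66017 1554159/66017 799478/66017]
step 2: x' = [833818921/86190203, -1120871724/86190203, -648331223/86190203], P' = [3185855621/86190203 -3087628141/86190203 -1563053418/86190203; -3087628141/86190203 3672738518/86190203 1855293829/86190203; -1563053418/86190203 1855293829/86190203 958640246/86190203]

step 0: x̄ = F·x = [1, -9, 10]
step 0: P̄ = F·P·Fᵀ + Q = [18 -11 -13; -11 17 6; -13 6 36]
step 0: y = z − H·x̄ = [-26]
step 0: S = H·P̄·Hᵀ + R = [138]
step 0: K = P̄·Hᵀ·S⁻¹ = [-5/46; -5/138; 11/23]
step 0: x' = x̄ + K·y = [88/23, -556/69, -56/23]
step 0: P' = (I − K·H)·P̄ = [753/46 -531/46 -134/23; -531/46 2321/138 193/23; -134/23 193/23 102/23]
step 1: x̄ = F·x = [1280/69, -500/23, -1420/69]
step 1: P̄ = F·P·Fᵀ + Q = [7540/69 -2412/23 -9818/69; -2412/23 4989/46 6447/46; -9818/69 6447/46 32069/138]
step 1: y = z − H·x̄ = [1547/69]
step 1: S = H·P̄·Hᵀ + R = [66017/138]
step 1: K = P̄·Hᵀ·S⁻¹ = [-24800/66017; 23715/66017; 44797/66017]
step 1: x' = x̄ + K·y = [95520/9431, -129065/9431, -50607/9431]
step 1: P' = (I − K·H)·P̄ = [2757220/66017 -2661348/66017 -1343074/66017; -2661348/66017 3084603/66017 1554159/66017; -1343074/66017 1554159/66017 799478/66017]
step 2: x̄ = F·x = [308737/9431, -336588/9431, -421319/9431]
step 2: P̄ = F·P·Fᵀ + Q = [19618594/66017 -2751757/9431 -28870497/66017; -2751757/9431 2776286/9431 4091653/9431; -28870497/66017 4091653/9431 45314117/66017]
step 2: y = z − H·x̄ = [487188/9431]
step 2: S = H·P̄·Hᵀ + R = [86190203/66017]
step 2: K = P̄·Hᵀ·S⁻¹ = [-38478695/86190203; 37849140/86190203; 61986663/86190203]
step 2: x' = x̄ + K·y = [833818921/86190203, -1120871724/86190203, -648331223/86190203]
step 2: P' = (I − K·H)·P̄ = [3185855621/86190203 -3087628141/86190203 -1563053418/86190203; -3087628141/86190203 3672738518/86190203 1855293829/86190203; -1563053418/86190203 1855293829/86190203 958640246/86190203]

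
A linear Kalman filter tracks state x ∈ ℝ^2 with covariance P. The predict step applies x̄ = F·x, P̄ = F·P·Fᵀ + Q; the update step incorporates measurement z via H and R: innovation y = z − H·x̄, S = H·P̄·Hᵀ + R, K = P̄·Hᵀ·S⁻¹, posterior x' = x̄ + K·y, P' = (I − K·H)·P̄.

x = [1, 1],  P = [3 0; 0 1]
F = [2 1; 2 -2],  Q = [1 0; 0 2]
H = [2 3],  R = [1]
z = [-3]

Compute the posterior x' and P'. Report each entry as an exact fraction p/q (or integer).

x' = [165/113, -222/113]
P' = [1382/339 -902/339; -902/339 626/339]

x̄ = F·x = [3, 0]
P̄ = F·P·Fᵀ + Q = [14 10; 10 18]
y = z − H·x̄ = [-9]
S = H·P̄·Hᵀ + R = [339]
K = P̄·Hᵀ·S⁻¹ = [58/339; 74/339]
x' = x̄ + K·y = [165/113, -222/113]
P' = (I − K·H)·P̄ = [1382/339 -902/339; -902/339 626/339]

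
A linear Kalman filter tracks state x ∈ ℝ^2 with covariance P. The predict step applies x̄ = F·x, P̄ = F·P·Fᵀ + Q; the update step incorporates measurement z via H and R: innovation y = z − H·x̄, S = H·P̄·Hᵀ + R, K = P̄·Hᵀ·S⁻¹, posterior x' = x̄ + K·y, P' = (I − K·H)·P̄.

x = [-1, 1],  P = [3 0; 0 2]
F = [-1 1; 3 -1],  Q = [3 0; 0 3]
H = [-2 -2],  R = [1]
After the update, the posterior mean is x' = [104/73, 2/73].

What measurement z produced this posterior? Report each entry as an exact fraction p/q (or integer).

x̄ = F·x = [2, -4]
P̄ = F·P·Fᵀ + Q = [8 -11; -11 32]
S = H·P̄·Hᵀ + R = [73]
K = P̄·Hᵀ·S⁻¹ = [6/73; -42/73]
x' − x̄ = [-42/73, 294/73] = K·y
y = (KᵀK)⁻¹·Kᵀ·(x' − x̄) = [-7]
z = y + H·x̄ = [-7] + [4] = [-3]

z = [-3]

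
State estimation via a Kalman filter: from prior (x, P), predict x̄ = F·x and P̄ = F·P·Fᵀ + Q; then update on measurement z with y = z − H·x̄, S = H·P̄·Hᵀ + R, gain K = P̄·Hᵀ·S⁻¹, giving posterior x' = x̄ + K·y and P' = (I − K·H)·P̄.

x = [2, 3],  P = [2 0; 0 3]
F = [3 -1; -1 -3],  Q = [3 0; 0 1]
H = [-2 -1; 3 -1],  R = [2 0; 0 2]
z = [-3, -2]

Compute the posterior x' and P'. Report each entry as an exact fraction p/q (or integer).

x̄ = F·x = [3, -11]
P̄ = F·P·Fᵀ + Q = [24 3; 3 30]
y = z − H·x̄ = [-8, -22]
S = H·P̄·Hᵀ + R = [140 -117; -117 230]
K = P̄·Hᵀ·S⁻¹ = [-3657/18511 3693/18511; -10737/18511 -7152/18511]
x' = x̄ + K·y = [3543/18511, 39619/18511]
P' = (I − K·H)·P̄ = [2940/18511 1434/18511; 1434/18511 18606/18511]

x' = [3543/18511, 39619/18511]
P' = [2940/18511 1434/18511; 1434/18511 18606/18511]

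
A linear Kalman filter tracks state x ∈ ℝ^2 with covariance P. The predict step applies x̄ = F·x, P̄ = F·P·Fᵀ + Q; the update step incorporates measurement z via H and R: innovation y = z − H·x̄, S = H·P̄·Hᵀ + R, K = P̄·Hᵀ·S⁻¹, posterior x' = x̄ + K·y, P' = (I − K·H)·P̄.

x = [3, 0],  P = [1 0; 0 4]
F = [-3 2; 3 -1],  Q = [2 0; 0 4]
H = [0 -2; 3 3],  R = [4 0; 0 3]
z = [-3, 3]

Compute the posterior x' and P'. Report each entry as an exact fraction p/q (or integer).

x̄ = F·x = [-9, 9]
P̄ = F·P·Fᵀ + Q = [27 -17; -17 17]
y = z − H·x̄ = [15, 3]
S = H·P̄·Hᵀ + R = [72 0; 0 93]
K = P̄·Hᵀ·S⁻¹ = [17/36 10/31; -17/36 0]
x' = x̄ + K·y = [-353/372, 23/12]
P' = (I − K·H)·P̄ = [707/558 -17/18; -17/18 17/18]

x' = [-353/372, 23/12]
P' = [707/558 -17/18; -17/18 17/18]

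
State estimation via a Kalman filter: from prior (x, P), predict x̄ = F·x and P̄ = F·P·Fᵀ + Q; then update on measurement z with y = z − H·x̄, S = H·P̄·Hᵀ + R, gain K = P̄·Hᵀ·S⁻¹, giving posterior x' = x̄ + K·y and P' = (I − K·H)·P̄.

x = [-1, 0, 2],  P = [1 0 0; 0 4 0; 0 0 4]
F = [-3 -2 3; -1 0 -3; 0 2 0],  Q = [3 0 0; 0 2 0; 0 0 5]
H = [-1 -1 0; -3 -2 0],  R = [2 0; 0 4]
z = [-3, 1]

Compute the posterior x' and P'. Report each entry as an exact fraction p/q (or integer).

x' = [-7057/2235, 3554/745, 3856/2235]
P' = [17396/2235 -7592/745 832/2235; -7592/745 10422/745 -544/745; 832/2235 -544/745 31319/2235]

x̄ = F·x = [9, -5, 0]
P̄ = F·P·Fᵀ + Q = [64 -33 -16; -33 39 0; -16 0 21]
y = z − H·x̄ = [1, 18]
S = H·P̄·Hᵀ + R = [39 105; 105 340]
K = P̄·Hᵀ·S⁻¹ = [538/447 -553/745; -283/149 483/745; 80/447 64/745]
x' = x̄ + K·y = [-7057/2235, 3554/745, 3856/2235]
P' = (I − K·H)·P̄ = [17396/2235 -7592/745 832/2235; -7592/745 10422/745 -544/745; 832/2235 -544/745 31319/2235]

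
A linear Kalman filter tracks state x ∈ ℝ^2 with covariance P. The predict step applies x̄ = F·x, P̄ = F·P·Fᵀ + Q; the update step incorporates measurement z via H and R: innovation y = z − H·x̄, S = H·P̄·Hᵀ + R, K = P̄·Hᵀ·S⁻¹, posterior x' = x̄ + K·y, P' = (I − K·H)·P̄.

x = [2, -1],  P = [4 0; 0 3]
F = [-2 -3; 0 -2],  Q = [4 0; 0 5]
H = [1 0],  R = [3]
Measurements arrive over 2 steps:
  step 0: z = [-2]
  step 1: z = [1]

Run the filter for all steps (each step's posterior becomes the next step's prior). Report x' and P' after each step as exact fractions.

step 0: x̄ = F·x = [-1, 2]
step 0: P̄ = F·P·Fᵀ + Q = [47 18; 18 17]
step 0: y = z − H·x̄ = [-1]
step 0: S = H·P̄·Hᵀ + R = [50]
step 0: K = P̄·Hᵀ·S⁻¹ = [47/50; 9/25]
step 0: x' = x̄ + K·y = [-97/50, 41/25]
step 0: P' = (I − K·H)·P̄ = [141/50 27/25; 27/25 263/25]
step 1: x̄ = F·x = [-26/25, -82/25]
step 1: P̄ = F·P·Fᵀ + Q = [3073/25 1686/25; 1686/25 1177/25]
step 1: y = z − H·x̄ = [51/25]
step 1: S = H·P̄·Hᵀ + R = [3148/25]
step 1: K = P̄·Hᵀ·S⁻¹ = [3073/3148; 843/1574]
step 1: x' = x̄ + K·y = [2995/3148, -3443/1574]
step 1: P' = (I − K·H)·P̄ = [9219/3148 2529/1574; 2529/1574 8626/787]

step 0: x' = [-97/50, 41/25], P' = [141/50 27/25; 27/25 263/25]
step 1: x' = [2995/3148, -3443/1574], P' = [9219/3148 2529/1574; 2529/1574 8626/787]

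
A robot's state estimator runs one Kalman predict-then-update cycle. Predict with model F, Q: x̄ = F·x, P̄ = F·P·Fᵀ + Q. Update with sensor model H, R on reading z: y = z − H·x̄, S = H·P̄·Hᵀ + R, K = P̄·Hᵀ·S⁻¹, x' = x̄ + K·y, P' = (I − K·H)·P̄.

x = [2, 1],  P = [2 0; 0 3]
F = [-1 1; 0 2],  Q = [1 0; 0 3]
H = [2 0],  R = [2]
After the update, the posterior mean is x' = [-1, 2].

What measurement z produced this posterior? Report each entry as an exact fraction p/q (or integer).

x̄ = F·x = [-1, 2]
P̄ = F·P·Fᵀ + Q = [6 6; 6 15]
S = H·P̄·Hᵀ + R = [26]
K = P̄·Hᵀ·S⁻¹ = [6/13; 6/13]
x' − x̄ = [0, 0] = K·y
y = (KᵀK)⁻¹·Kᵀ·(x' − x̄) = [0]
z = y + H·x̄ = [0] + [-2] = [-2]

z = [-2]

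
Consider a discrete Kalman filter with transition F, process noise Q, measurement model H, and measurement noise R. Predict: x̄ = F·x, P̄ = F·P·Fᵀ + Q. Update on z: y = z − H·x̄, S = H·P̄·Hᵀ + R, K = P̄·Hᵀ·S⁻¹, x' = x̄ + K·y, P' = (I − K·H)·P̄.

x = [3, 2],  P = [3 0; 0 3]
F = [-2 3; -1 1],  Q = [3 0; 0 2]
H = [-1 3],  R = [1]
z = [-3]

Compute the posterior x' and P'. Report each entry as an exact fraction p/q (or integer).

x' = [0, -1]
P' = [1041/25 348/25; 348/25 119/25]

x̄ = F·x = [0, -1]
P̄ = F·P·Fᵀ + Q = [42 15; 15 8]
y = z − H·x̄ = [0]
S = H·P̄·Hᵀ + R = [25]
K = P̄·Hᵀ·S⁻¹ = [3/25; 9/25]
x' = x̄ + K·y = [0, -1]
P' = (I − K·H)·P̄ = [1041/25 348/25; 348/25 119/25]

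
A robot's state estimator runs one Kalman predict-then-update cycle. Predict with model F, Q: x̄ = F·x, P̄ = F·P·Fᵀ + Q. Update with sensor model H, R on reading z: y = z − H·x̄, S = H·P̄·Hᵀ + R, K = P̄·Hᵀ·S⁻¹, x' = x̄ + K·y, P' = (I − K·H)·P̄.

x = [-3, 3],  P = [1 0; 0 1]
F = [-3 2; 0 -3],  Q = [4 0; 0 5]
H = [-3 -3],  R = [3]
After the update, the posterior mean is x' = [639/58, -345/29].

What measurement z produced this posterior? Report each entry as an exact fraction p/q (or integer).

z = [3]

x̄ = F·x = [15, -9]
P̄ = F·P·Fᵀ + Q = [17 -6; -6 14]
S = H·P̄·Hᵀ + R = [174]
K = P̄·Hᵀ·S⁻¹ = [-11/58; -4/29]
x' − x̄ = [-231/58, -84/29] = K·y
y = (KᵀK)⁻¹·Kᵀ·(x' − x̄) = [21]
z = y + H·x̄ = [21] + [-18] = [3]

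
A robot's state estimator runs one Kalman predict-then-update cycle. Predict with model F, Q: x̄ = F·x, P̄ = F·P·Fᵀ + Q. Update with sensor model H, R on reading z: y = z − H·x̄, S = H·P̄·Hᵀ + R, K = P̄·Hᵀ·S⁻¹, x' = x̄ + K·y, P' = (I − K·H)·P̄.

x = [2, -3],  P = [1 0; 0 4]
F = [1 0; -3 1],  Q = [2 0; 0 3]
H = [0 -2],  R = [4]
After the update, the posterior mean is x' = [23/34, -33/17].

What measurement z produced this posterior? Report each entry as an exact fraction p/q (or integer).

z = [3]

x̄ = F·x = [2, -9]
P̄ = F·P·Fᵀ + Q = [3 -3; -3 16]
S = H·P̄·Hᵀ + R = [68]
K = P̄·Hᵀ·S⁻¹ = [3/34; -8/17]
x' − x̄ = [-45/34, 120/17] = K·y
y = (KᵀK)⁻¹·Kᵀ·(x' − x̄) = [-15]
z = y + H·x̄ = [-15] + [18] = [3]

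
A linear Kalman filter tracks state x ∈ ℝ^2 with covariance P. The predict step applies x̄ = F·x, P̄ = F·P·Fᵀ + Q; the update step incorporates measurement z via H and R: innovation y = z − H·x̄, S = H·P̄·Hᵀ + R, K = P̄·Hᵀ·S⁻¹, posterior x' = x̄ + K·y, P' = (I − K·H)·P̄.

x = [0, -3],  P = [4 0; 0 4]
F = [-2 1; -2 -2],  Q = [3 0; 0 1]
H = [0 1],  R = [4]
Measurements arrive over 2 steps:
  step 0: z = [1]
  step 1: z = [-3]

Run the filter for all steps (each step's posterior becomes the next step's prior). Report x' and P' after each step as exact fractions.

step 0: x' = [-151/37, 57/37], P' = [787/37 32/37; 32/37 132/37]
step 1: x' = [701/179, -485/179], P' = [128191/4117 11792/4117; 11792/4117 15876/4117]

step 0: x̄ = F·x = [-3, 6]
step 0: P̄ = F·P·Fᵀ + Q = [23 8; 8 33]
step 0: y = z − H·x̄ = [-5]
step 0: S = H·P̄·Hᵀ + R = [37]
step 0: K = P̄·Hᵀ·S⁻¹ = [8/37; 33/37]
step 0: x' = x̄ + K·y = [-151/37, 57/37]
step 0: P' = (I − K·H)·P̄ = [787/37 32/37; 32/37 132/37]
step 1: x̄ = F·x = [359/37, 188/37]
step 1: P̄ = F·P·Fᵀ + Q = [3263/37 2948/37; 2948/37 3969/37]
step 1: y = z − H·x̄ = [-299/37]
step 1: S = H·P̄·Hᵀ + R = [4117/37]
step 1: K = P̄·Hᵀ·S⁻¹ = [2948/4117; 3969/4117]
step 1: x' = x̄ + K·y = [701/179, -485/179]
step 1: P' = (I − K·H)·P̄ = [128191/4117 11792/4117; 11792/4117 15876/4117]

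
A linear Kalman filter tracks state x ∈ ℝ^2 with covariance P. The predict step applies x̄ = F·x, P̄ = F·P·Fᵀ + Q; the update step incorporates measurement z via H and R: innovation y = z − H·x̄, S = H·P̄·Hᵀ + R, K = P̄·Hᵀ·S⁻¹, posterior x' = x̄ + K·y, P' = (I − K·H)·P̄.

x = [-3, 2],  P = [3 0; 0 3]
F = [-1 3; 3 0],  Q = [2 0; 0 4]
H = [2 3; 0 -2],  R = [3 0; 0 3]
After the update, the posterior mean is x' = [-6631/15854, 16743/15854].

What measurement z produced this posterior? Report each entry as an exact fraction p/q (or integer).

z = [2, -3]

x̄ = F·x = [9, -9]
P̄ = F·P·Fᵀ + Q = [32 -9; -9 31]
S = H·P̄·Hᵀ + R = [302 -150; -150 127]
K = P̄·Hᵀ·S⁻¹ = [7399/15854 5493/7927; 225/15854 -3737/7927]
x' − x̄ = [-149317/15854, 159429/15854] = K·y
y = (KᵀK)⁻¹·Kᵀ·(x' − x̄) = [11, -21]
z = y + H·x̄ = [11, -21] + [-9, 18] = [2, -3]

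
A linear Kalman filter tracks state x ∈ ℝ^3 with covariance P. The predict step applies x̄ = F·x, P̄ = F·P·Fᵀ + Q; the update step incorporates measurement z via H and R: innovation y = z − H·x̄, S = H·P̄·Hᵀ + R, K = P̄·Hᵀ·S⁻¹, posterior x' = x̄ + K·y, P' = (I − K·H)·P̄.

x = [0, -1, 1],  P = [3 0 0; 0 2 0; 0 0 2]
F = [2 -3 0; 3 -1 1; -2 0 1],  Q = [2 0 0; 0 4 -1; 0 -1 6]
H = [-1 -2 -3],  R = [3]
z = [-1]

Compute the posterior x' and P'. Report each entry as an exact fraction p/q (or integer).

x̄ = F·x = [3, 2, 1]
P̄ = F·P·Fᵀ + Q = [32 24 -12; 24 35 -17; -12 -17 20]
y = z − H·x̄ = [9]
S = H·P̄·Hᵀ + R = [175]
K = P̄·Hᵀ·S⁻¹ = [-44/175; -43/175; -2/25]
x' = x̄ + K·y = [129/175, -37/175, 7/25]
P' = (I − K·H)·P̄ = [3664/175 2308/175 -388/25; 2308/175 4276/175 -511/25; -388/25 -511/25 472/25]

x' = [129/175, -37/175, 7/25]
P' = [3664/175 2308/175 -388/25; 2308/175 4276/175 -511/25; -388/25 -511/25 472/25]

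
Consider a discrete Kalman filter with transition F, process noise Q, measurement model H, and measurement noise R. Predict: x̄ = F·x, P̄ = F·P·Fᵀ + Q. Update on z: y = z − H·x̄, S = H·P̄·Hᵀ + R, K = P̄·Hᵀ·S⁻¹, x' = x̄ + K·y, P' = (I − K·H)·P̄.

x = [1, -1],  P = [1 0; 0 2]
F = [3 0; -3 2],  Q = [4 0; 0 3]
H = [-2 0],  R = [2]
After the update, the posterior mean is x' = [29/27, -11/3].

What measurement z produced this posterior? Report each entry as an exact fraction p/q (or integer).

x̄ = F·x = [3, -5]
P̄ = F·P·Fᵀ + Q = [13 -9; -9 20]
S = H·P̄·Hᵀ + R = [54]
K = P̄·Hᵀ·S⁻¹ = [-13/27; 1/3]
x' − x̄ = [-52/27, 4/3] = K·y
y = (KᵀK)⁻¹·Kᵀ·(x' − x̄) = [4]
z = y + H·x̄ = [4] + [-6] = [-2]

z = [-2]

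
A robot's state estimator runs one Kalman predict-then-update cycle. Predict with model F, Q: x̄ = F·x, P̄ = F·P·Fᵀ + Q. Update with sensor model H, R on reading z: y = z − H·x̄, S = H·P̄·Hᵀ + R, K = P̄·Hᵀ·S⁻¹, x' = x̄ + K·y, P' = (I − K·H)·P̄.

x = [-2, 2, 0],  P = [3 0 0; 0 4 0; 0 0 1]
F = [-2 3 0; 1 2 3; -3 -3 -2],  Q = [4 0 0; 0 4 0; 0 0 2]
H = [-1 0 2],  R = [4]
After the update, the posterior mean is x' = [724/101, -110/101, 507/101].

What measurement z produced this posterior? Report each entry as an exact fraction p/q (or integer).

z = [3]

x̄ = F·x = [10, 2, 0]
P̄ = F·P·Fᵀ + Q = [52 18 -18; 18 32 -39; -18 -39 69]
S = H·P̄·Hᵀ + R = [404]
K = P̄·Hᵀ·S⁻¹ = [-22/101; -24/101; 39/101]
x' − x̄ = [-286/101, -312/101, 507/101] = K·y
y = (KᵀK)⁻¹·Kᵀ·(x' − x̄) = [13]
z = y + H·x̄ = [13] + [-10] = [3]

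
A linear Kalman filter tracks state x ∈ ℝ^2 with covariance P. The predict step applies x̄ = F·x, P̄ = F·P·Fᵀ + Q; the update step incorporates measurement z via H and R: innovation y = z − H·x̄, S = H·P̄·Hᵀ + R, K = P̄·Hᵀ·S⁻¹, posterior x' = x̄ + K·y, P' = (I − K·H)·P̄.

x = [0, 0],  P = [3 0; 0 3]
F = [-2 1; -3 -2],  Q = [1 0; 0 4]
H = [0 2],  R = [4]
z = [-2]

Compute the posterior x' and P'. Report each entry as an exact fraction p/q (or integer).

x̄ = F·x = [0, 0]
P̄ = F·P·Fᵀ + Q = [16 12; 12 43]
y = z − H·x̄ = [-2]
S = H·P̄·Hᵀ + R = [176]
K = P̄·Hᵀ·S⁻¹ = [3/22; 43/88]
x' = x̄ + K·y = [-3/11, -43/44]
P' = (I − K·H)·P̄ = [140/11 3/11; 3/11 43/44]

x' = [-3/11, -43/44]
P' = [140/11 3/11; 3/11 43/44]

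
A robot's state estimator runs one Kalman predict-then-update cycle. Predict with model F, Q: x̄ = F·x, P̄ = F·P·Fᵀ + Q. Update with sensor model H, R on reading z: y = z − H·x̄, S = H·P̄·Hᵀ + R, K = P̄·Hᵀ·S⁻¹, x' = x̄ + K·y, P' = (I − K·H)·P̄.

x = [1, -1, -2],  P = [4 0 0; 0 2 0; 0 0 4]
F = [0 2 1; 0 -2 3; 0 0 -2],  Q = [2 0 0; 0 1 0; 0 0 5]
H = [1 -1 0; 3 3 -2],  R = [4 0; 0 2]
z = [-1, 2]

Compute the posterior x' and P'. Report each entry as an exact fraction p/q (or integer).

x̄ = F·x = [-4, -4, 4]
P̄ = F·P·Fᵀ + Q = [14 4 -8; 4 45 -24; -8 -24 21]
y = z − H·x̄ = [-1, 34]
S = H·P̄·Hᵀ + R = [55 -125; -125 1073]
K = P̄·Hᵀ·S⁻¹ = [1948/4339 510/4339; -9809/21695 560/4339; -41/21695 -559/4339]
x' = x̄ + K·y = [-1964/4339, 18229/21695, -8209/21695]
P' = (I − K·H)·P̄ = [5566/4339 -2226/4339 4500/4339; -2226/4339 28106/21695 22664/21695; 4500/4339 22664/21695 70541/21695]

x' = [-1964/4339, 18229/21695, -8209/21695]
P' = [5566/4339 -2226/4339 4500/4339; -2226/4339 28106/21695 22664/21695; 4500/4339 22664/21695 70541/21695]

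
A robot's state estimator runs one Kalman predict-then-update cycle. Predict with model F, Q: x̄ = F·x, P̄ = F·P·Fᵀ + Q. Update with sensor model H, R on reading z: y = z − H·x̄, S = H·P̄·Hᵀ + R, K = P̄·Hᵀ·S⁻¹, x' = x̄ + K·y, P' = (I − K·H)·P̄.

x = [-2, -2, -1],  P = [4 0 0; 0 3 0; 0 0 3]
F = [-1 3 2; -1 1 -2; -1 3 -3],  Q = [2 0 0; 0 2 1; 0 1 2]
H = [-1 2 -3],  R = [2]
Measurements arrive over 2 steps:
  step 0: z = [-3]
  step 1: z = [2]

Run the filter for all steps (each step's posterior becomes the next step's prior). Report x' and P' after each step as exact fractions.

step 0: x̄ = F·x = [-6, 2, -1]
step 0: P̄ = F·P·Fᵀ + Q = [45 1 13; 1 21 32; 13 32 60]
step 0: y = z − H·x̄ = [-16]
step 0: S = H·P̄·Hᵀ + R = [361]
step 0: K = P̄·Hᵀ·S⁻¹ = [-82/361; -55/361; -129/361]
step 0: x' = x̄ + K·y = [-854/361, 1602/361, 1703/361]
step 0: P' = (I − K·H)·P̄ = [9521/361 -4149/361 -5885/361; -4149/361 4556/361 4457/361; -5885/361 4457/361 5019/361]
step 1: x̄ = F·x = [9066/361, -50/19, 29/19]
step 1: P̄ = F·P·Fᵀ + Q = [173241/361 99/19 1371/19; 99/19 5 2; 1371/19 2 16]
step 1: y = z − H·x̄ = [13341/361]
step 1: S = H·P̄·Hᵀ + R = [373273/361]
step 1: K = P̄·Hᵀ·S⁻¹ = [-247626/373273; -437/373273; -41933/373273]
step 1: x' = x̄ + K·y = [223032/373273, -998447/373273, -979930/373273]
step 1: P' = (I − K·H)·P̄ = [9272997/373273 1645191/373273 -1829121/373273; 1645191/373273 1865836/373273 695785/373273; -1829121/373273 695785/373273 1101519/373273]

step 0: x' = [-854/361, 1602/361, 1703/361], P' = [9521/361 -4149/361 -5885/361; -4149/361 4556/361 4457/361; -5885/361 4457/361 5019/361]
step 1: x' = [223032/373273, -998447/373273, -979930/373273], P' = [9272997/373273 1645191/373273 -1829121/373273; 1645191/373273 1865836/373273 695785/373273; -1829121/373273 695785/373273 1101519/373273]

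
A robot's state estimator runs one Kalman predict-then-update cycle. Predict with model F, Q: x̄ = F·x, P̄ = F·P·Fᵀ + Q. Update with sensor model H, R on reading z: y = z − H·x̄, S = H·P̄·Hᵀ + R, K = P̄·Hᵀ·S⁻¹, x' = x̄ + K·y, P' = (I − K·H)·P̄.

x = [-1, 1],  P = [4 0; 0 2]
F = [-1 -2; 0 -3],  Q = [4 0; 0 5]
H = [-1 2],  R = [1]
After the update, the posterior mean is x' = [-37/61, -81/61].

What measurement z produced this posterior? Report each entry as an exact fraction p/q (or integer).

x̄ = F·x = [-1, -3]
P̄ = F·P·Fᵀ + Q = [16 12; 12 23]
S = H·P̄·Hᵀ + R = [61]
K = P̄·Hᵀ·S⁻¹ = [8/61; 34/61]
x' − x̄ = [24/61, 102/61] = K·y
y = (KᵀK)⁻¹·Kᵀ·(x' − x̄) = [3]
z = y + H·x̄ = [3] + [-5] = [-2]

z = [-2]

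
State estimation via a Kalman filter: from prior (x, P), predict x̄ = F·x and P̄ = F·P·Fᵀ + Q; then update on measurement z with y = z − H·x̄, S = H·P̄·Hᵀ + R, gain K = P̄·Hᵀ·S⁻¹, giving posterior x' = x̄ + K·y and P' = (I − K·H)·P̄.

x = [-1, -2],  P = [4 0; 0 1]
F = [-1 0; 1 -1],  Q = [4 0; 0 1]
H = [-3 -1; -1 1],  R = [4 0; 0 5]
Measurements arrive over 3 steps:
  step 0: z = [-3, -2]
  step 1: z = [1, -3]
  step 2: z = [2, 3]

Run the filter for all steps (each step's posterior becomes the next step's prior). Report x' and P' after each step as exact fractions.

step 0: x̄ = F·x = [1, 1]
step 0: P̄ = F·P·Fᵀ + Q = [8 -4; -4 6]
step 0: y = z − H·x̄ = [1, -2]
step 0: S = H·P̄·Hᵀ + R = [58 26; 26 27]
step 0: K = P̄·Hᵀ·S⁻¹ = [-114/445 -88/445; -49/445 212/445]
step 0: x' = x̄ + K·y = [507/445, -28/445]
step 0: P' = (I − K·H)·P̄ = [224/445 -216/445; -216/445 844/445]
step 1: x̄ = F·x = [-507/445, 107/89]
step 1: P̄ = F·P·Fᵀ + Q = [2004/445 -88/89; -88/89 389/89]
step 1: y = z − H·x̄ = [-541/445, -2377/445]
step 1: S = H·P̄·Hᵀ + R = [19121/445 4947/445; 4947/445 7054/445]
step 1: K = P̄·Hᵀ·S⁻¹ = [-61156/248105 -43072/248105; -3311/22555 9948/22555]
step 1: x' = x̄ + K·y = [1673/19085, -1692/1735]
step 1: P' = (I − K·H)·P̄ = [114996/248105 -9124/22555; -9124/22555 40616/22555]
step 2: x̄ = F·x = [-1673/19085, 4057/3817]
step 2: P̄ = F·P·Fᵀ + Q = [1107416/248105 -43072/49621; -43072/49621 202121/49621]
step 2: y = z − H·x̄ = [53436/19085, 35297/19085]
step 2: S = H·P̄·Hᵀ + R = [10677609/248105 210951/19085; 210951/19085 291482/19085]
step 2: K = P̄·Hᵀ·S⁻¹ = [-32830024/132765345 -836544/4917235; -19118209/132765345 2103356/4917235]
step 2: x' = x̄ + K·y = [-48444047/44255115, 64205443/44255115]
step 2: P' = (I − K·H)·P̄ = [61063384/132765345 -51870056/132765345; -51870056/132765345 232083004/132765345]

step 0: x' = [507/445, -28/445], P' = [224/445 -216/445; -216/445 844/445]
step 1: x' = [1673/19085, -1692/1735], P' = [114996/248105 -9124/22555; -9124/22555 40616/22555]
step 2: x' = [-48444047/44255115, 64205443/44255115], P' = [61063384/132765345 -51870056/132765345; -51870056/132765345 232083004/132765345]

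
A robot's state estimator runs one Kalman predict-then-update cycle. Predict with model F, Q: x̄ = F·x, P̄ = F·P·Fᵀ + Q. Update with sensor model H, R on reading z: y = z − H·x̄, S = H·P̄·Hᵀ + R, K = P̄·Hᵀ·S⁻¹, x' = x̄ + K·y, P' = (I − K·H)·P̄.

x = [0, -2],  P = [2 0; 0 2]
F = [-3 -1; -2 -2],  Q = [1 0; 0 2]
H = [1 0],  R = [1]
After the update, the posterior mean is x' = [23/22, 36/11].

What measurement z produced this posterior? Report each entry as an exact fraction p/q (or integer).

x̄ = F·x = [2, 4]
P̄ = F·P·Fᵀ + Q = [21 16; 16 18]
S = H·P̄·Hᵀ + R = [22]
K = P̄·Hᵀ·S⁻¹ = [21/22; 8/11]
x' − x̄ = [-21/22, -8/11] = K·y
y = (KᵀK)⁻¹·Kᵀ·(x' − x̄) = [-1]
z = y + H·x̄ = [-1] + [2] = [1]

z = [1]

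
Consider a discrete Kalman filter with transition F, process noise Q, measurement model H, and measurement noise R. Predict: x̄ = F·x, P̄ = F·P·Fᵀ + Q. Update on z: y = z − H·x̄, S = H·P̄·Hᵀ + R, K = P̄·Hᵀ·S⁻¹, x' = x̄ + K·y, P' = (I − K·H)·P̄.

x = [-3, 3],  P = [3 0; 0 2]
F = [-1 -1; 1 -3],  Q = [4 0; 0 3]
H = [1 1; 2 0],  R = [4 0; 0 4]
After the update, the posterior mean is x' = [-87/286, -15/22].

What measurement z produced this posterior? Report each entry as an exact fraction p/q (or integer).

z = [1, -2]

x̄ = F·x = [0, -12]
P̄ = F·P·Fᵀ + Q = [9 3; 3 24]
S = H·P̄·Hᵀ + R = [43 24; 24 40]
K = P̄·Hᵀ·S⁻¹ = [6/143 243/572; 9/11 -15/44]
x' − x̄ = [-87/286, 249/22] = K·y
y = (KᵀK)⁻¹·Kᵀ·(x' − x̄) = [13, -2]
z = y + H·x̄ = [13, -2] + [-12, 0] = [1, -2]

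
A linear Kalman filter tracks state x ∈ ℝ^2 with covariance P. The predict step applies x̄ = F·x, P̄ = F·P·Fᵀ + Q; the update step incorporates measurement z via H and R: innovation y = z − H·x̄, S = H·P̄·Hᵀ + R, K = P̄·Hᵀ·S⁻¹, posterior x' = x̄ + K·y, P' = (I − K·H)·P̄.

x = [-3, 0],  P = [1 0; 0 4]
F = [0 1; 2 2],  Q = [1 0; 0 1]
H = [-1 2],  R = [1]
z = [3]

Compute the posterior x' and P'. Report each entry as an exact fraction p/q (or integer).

x' = [165/58, 81/29]
P' = [169/58 45/29; 45/29 31/29]

x̄ = F·x = [0, -6]
P̄ = F·P·Fᵀ + Q = [5 8; 8 21]
y = z − H·x̄ = [15]
S = H·P̄·Hᵀ + R = [58]
K = P̄·Hᵀ·S⁻¹ = [11/58; 17/29]
x' = x̄ + K·y = [165/58, 81/29]
P' = (I − K·H)·P̄ = [169/58 45/29; 45/29 31/29]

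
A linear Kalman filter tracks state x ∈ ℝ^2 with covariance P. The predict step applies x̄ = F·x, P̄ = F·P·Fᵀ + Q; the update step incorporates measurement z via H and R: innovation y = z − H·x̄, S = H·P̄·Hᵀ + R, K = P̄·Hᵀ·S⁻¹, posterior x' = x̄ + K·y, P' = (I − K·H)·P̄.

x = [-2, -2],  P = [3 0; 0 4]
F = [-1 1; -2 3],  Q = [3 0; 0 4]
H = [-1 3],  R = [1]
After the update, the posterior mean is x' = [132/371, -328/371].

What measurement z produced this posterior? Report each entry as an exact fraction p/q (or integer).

z = [-3]

x̄ = F·x = [0, -2]
P̄ = F·P·Fᵀ + Q = [10 18; 18 52]
S = H·P̄·Hᵀ + R = [371]
K = P̄·Hᵀ·S⁻¹ = [44/371; 138/371]
x' − x̄ = [132/371, 414/371] = K·y
y = (KᵀK)⁻¹·Kᵀ·(x' − x̄) = [3]
z = y + H·x̄ = [3] + [-6] = [-3]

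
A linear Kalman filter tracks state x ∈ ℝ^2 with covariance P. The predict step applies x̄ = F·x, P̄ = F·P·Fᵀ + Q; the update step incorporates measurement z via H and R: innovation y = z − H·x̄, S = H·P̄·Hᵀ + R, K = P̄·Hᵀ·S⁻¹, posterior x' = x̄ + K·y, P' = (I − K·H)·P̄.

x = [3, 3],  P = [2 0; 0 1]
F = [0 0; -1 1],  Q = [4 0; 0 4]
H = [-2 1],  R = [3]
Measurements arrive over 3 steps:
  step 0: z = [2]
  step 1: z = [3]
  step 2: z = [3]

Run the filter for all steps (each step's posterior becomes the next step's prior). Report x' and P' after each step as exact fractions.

step 0: x' = [-8/13, 7/13], P' = [20/13 28/13; 28/13 133/26]
step 1: x' = [-384/659, 1065/659], P' = [972/659 1320/659; 1320/659 3135/659]
step 2: x' = [-264/1039, 2490/1039], P' = [1520/1039 4103/2078; 4103/2078 77957/16624]

step 0: x̄ = F·x = [0, 0]
step 0: P̄ = F·P·Fᵀ + Q = [4 0; 0 7]
step 0: y = z − H·x̄ = [2]
step 0: S = H·P̄·Hᵀ + R = [26]
step 0: K = P̄·Hᵀ·S⁻¹ = [-4/13; 7/26]
step 0: x' = x̄ + K·y = [-8/13, 7/13]
step 0: P' = (I − K·H)·P̄ = [20/13 28/13; 28/13 133/26]
step 1: x̄ = F·x = [0, 15/13]
step 1: P̄ = F·P·Fᵀ + Q = [4 0; 0 165/26]
step 1: y = z − H·x̄ = [24/13]
step 1: S = H·P̄·Hᵀ + R = [659/26]
step 1: K = P̄·Hᵀ·S⁻¹ = [-208/659; 165/659]
step 1: x' = x̄ + K·y = [-384/659, 1065/659]
step 1: P' = (I − K·H)·P̄ = [972/659 1320/659; 1320/659 3135/659]
step 2: x̄ = F·x = [0, 1449/659]
step 2: P̄ = F·P·Fᵀ + Q = [4 0; 0 4103/659]
step 2: y = z − H·x̄ = [528/659]
step 2: S = H·P̄·Hᵀ + R = [16624/659]
step 2: K = P̄·Hᵀ·S⁻¹ = [-659/2078; 4103/16624]
step 2: x' = x̄ + K·y = [-264/1039, 2490/1039]
step 2: P' = (I − K·H)·P̄ = [1520/1039 4103/2078; 4103/2078 77957/16624]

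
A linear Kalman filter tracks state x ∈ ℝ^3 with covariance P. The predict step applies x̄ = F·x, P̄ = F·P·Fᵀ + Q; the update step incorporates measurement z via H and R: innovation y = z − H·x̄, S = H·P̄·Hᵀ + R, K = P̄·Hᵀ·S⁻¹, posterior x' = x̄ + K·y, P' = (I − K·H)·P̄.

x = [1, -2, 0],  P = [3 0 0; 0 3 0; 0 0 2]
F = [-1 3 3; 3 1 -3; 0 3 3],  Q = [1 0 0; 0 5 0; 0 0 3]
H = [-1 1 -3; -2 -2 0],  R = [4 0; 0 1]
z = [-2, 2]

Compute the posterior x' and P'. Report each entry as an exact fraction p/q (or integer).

x' = [-14765/32451, -5983/10817, 6462/10817]
P' = [242803/97353 -79796/32451 -14849/10817; -79796/32451 28911/10817 15501/10817; -14849/10817 15501/10817 12894/10817]

x̄ = F·x = [-7, 1, -6]
P̄ = F·P·Fᵀ + Q = [49 -18 45; -18 53 -9; 45 -9 48]
y = z − H·x̄ = [-28, -10]
S = H·P̄·Hᵀ + R = [898 208; 208 265]
K = P̄·Hᵀ·S⁻¹ = [-20317/97353 -6830/97353; 6755/32451 -13874/32451; -2083/10817 -1304/10817]
x' = x̄ + K·y = [-14765/32451, -5983/10817, 6462/10817]
P' = (I − K·H)·P̄ = [242803/97353 -79796/32451 -14849/10817; -79796/32451 28911/10817 15501/10817; -14849/10817 15501/10817 12894/10817]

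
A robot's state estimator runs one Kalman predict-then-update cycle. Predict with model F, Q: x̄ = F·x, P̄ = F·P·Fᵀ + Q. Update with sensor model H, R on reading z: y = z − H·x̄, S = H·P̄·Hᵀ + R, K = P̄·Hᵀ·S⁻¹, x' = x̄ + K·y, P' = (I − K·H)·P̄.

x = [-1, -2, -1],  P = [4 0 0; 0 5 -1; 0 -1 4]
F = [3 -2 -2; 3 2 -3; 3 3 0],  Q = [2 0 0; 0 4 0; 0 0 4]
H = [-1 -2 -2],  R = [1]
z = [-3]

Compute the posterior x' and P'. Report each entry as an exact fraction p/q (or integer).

x̄ = F·x = [3, -4, -9]
P̄ = F·P·Fᵀ + Q = [66 38 12; 38 108 75; 12 75 85]
y = z − H·x̄ = [-26]
S = H·P̄·Hᵀ + R = [1639]
K = P̄·Hᵀ·S⁻¹ = [-166/1639; -404/1639; -332/1639]
x' = x̄ + K·y = [9233/1639, 3948/1639, -6119/1639]
P' = (I − K·H)·P̄ = [80618/1639 -4782/1639 -35444/1639; -4782/1639 13796/1639 -11203/1639; -35444/1639 -11203/1639 29091/1639]

x' = [9233/1639, 3948/1639, -6119/1639]
P' = [80618/1639 -4782/1639 -35444/1639; -4782/1639 13796/1639 -11203/1639; -35444/1639 -11203/1639 29091/1639]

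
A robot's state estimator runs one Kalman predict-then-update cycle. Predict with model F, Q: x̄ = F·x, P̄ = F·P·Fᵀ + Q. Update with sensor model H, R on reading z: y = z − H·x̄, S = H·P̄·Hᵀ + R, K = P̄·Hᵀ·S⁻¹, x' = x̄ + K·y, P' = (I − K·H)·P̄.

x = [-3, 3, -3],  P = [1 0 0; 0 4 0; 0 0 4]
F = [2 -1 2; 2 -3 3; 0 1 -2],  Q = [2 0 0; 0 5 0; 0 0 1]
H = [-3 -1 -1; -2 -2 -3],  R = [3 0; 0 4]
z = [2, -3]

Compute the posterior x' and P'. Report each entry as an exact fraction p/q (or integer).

x' = [-9373/6751, 14666/6751, 929/6751]
P' = [4540/6751 -7407/6751 822/6751; -7407/6751 131385/13502 -37395/6751; 822/6751 -37395/6751 26790/6751]

x̄ = F·x = [-15, -24, 9]
P̄ = F·P·Fᵀ + Q = [26 40 -20; 40 81 -36; -20 -36 21]
y = z − H·x̄ = [-58, -54]
S = H·P̄·Hᵀ + R = [387 301; 301 269]
K = P̄·Hᵀ·S⁻¹ = [-2345/6751 19/157; -4051/13502 -51/314; 2713/6751 -42/157]
x' = x̄ + K·y = [-9373/6751, 14666/6751, 929/6751]
P' = (I − K·H)·P̄ = [4540/6751 -7407/6751 822/6751; -7407/6751 131385/13502 -37395/6751; 822/6751 -37395/6751 26790/6751]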